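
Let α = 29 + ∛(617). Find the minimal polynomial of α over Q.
m_α(x) = x^3 - 87x^2 + 2523x - 25006

Set β = α - 29 = ∛(617), so β^3 = 617. Then (α - 29)^3 - 617 = 0, i.e. α is a root of g(x) = (x - 29)^3 - 617 = x^3 - 87x^2 + 2523x - 25006. Since g(x) = h(x - 29) where h(x) = x^3 - 617, and h is irreducible over Q (because 617 is not a perfect cube, so h has no rational root, and a monic cubic with no rational root is irreducible), g is also irreducible (irreducibility is preserved under the substitution x → x - 29). Hence m_α(x) = x^3 - 87x^2 + 2523x - 25006.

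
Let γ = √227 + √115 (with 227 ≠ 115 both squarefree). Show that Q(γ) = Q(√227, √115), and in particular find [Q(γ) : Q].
[Q(γ) : Q] = 4 (equivalently, Q(γ) = Q(√227, √115))

Obviously Q(γ) ⊆ Q(√227, √115), and [Q(√227, √115):Q] = 4 (since 227, 115 are distinct squarefree integers > 1 with 26105 not a perfect square). To show equality we compute the minimal polynomial of γ. From γ = √227 + √115: γ^2 = 227 + 2√(26105) + 115 = 342 + 2√(26105), so γ^2 - 342 = 2√(26105); squaring, (γ^2 - 342)^2 = 4·26105, i.e. γ^4 - 684γ^2 + 116964 - 104420 = 0, i.e. γ^4 - 684γ^2 + 12544 = 0. So γ is a root of x^4 - 684x^2 + 12544. This polynomial is irreducible over Q: it has no rational root (each ±√227 ± √115 is irrational), and any factorization into two quadratics over Q would force √(26105) ∈ Q (pairing opposite roots) or √227, √115 ∈ Q (other pairings), all impossible. Hence [Q(γ):Q] = 4 = [Q(√227, √115):Q], so Q(γ) = Q(√227, √115).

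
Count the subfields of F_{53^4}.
F_{53^4} has 3 subfields

The subfields of F_{p^n} are exactly the fields F_{p^d} for d | n (each is the fixed field of the unique index-d subgroup of Gal(F_{p^n}/F_p) ≅ Z/nZ). The divisors of n = 4 are {1, 2, 4}, giving 3 subfields: F_{53^1}, F_{53^2}, F_{53^4}.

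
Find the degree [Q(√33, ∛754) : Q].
[Q(√33, ∛754) : Q] = 6

Let L = Q(√33, ∛754). Since Q(√33) ⊂ L and [Q(√33):Q] = 2, the tower law gives 2 | [L:Q]. Likewise Q(∛754) ⊂ L with [Q(∛754):Q] = 3 (because 754 is not a perfect cube), so 3 | [L:Q]. As gcd(2,3) = 1, [L:Q] is divisible by 6. Conversely L is generated over Q by √33 and ∛754, so [L:Q] ≤ 2·3 = 6. Therefore [Q(√33, ∛754) : Q] = 6.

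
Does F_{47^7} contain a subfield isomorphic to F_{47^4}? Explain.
No: F_{47^4} is not a subfield of F_{47^7}

F_{p^m} embeds in F_{p^n} iff m | n. Here 4 ∤ 7 (since 7 = 1·4 + 3 with remainder 3 ≠ 0), so F_{47^4} is not a subfield of F_{47^7}. Equivalently: if it were, the tower law would give 4 = [F_{47^4}:F_47] dividing [F_{47^7}:F_47] = 7, contradiction.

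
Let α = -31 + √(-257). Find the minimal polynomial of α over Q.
m_α(x) = x^2 + 62x + 1218

From α + 31 = √(-257), squaring gives (α + 31)^2 = -257, i.e. α^2 + 62α + 961 = -257, so α^2 + 62α + 1218 = 0. The discriminant of x^2 + 62x + 1218 is (62)^2 - 4·(1218) = 3844 - 4872 = -1028, and 4·(-257) is not a perfect square in Q since -257 is squarefree and ≠ 1. Hence x^2 + 62x + 1218 is irreducible over Q and is the minimal polynomial of α.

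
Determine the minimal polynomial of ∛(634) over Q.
m_α(x) = x^3 - 634

α satisfies α^3 = 634, so x^3 - 634 annihilates α. By the rational root test, a rational root p/q (in lowest terms) of x^3 - 634 would satisfy p^3 = 634 q^3, forcing q = 1 and p^3 = 634; but 634 is not a perfect cube, contradiction. A monic cubic over Q with no rational root is irreducible (any nontrivial factorization would include a linear factor). Hence x^3 - 634 is the minimal polynomial of α, and in particular [Q(α):Q] = 3.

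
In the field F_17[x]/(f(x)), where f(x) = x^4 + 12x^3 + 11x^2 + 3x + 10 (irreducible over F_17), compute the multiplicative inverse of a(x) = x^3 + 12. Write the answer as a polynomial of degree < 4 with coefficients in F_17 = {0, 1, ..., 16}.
a(x)^(-1) ≡ 13x^3 + 6x^2 + 6x + 16 (mod f(x))

Since f is irreducible over F_17, F_17[x]/(f) is a field and a(x) ≠ 0 has an inverse. Apply the extended Euclidean algorithm to f(x) and a(x) in F_17[x]: f(x) = (x + 12)·a(x) + (11x^2 + 8x + 2);  a(x) = (14x + 13)·(11x^2 + 8x + 2) + (4x + 3);  (11x^2 + 8x + 2) = (7x + 1)·(4x + 3) + (16). The last nonzero remainder is the constant 16 = gcd(f, a) in F_17. Back-substituting through the division chain expresses 16 = s(x)·a(x) + t(x)·f(x) with s(x) ≡ 4x^3 + 11x^2 + 11x + 1 (mod f), so (4x^3 + 11x^2 + 11x + 1)·a(x) ≡ 16 (mod f). Multiplying by 16^(-1) ≡ 16 in F_17 gives a(x)^(-1) ≡ 16·(4x^3 + 11x^2 + 11x + 1) ≡ 13x^3 + 6x^2 + 6x + 16 (mod f). Check: (x^3 + 12)·(13x^3 + 6x^2 + 6x + 16) = 13x^6 + 6x^5 + 6x^4 + 2x^3 + 4x^2 + 4x + 5 ≡ 1 (mod x^4 + 12x^3 + 11x^2 + 3x + 10).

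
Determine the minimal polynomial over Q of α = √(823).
m_α(x) = x^2 - 823

α satisfies α^2 - 823 = 0, so x^2 - 823 annihilates α. Since d = 823 is squarefree and ≠ 1, it is not a perfect square in Q, so x^2 - 823 has no rational root and is therefore irreducible over Q (a degree-2 polynomial over a field is irreducible iff it has no root). Hence m_α(x) = x^2 - 823.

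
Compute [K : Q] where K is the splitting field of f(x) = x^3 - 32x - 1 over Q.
[K : Q] = 6

By the rational root test, any rational root of the monic integer polynomial f(x) = x^3 - 32x - 1 must be an integer dividing the constant term -1, i.e. one of ±{1}. Evaluating: f(1) = -32, f(-1) = 30; none is 0, so f has no rational root and is therefore irreducible over Q (a cubic with no linear factor over a field is irreducible). For an irreducible cubic, the Galois group is A_3 or S_3 according as the discriminant disc(f) = -4a^3 - 27b^2 = -4·(-32)^3 - 27·(-1)^2 = 131045 is or is not a square in Q. Here disc(f) = 131045 is not a perfect square in Q, so the Galois group of f over Q is not contained in A_3 and must be all of S_3. The splitting field has degree |S_3| = 6 over Q, so [K : Q] = 6.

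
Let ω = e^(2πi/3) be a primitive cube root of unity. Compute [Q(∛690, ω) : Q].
[Q(∛690, ω) : Q] = 6

[Q(∛690):Q] = 3 (min poly x^3 - 690, irreducible since 690 is not a perfect cube). [Q(ω):Q] = 2 (min poly x^2 + x + 1). Since Q(∛690) ⊂ R and ω ∉ R, we have ω ∉ Q(∛690), so x^2 + x + 1 remains irreducible over Q(∛690) and [Q(∛690, ω) : Q(∛690)] = 2. By the tower law, [Q(∛690, ω) : Q] = 3 · 2 = 6. (In fact Q(∛690, ω) is the splitting field of x^3 - 690 over Q.)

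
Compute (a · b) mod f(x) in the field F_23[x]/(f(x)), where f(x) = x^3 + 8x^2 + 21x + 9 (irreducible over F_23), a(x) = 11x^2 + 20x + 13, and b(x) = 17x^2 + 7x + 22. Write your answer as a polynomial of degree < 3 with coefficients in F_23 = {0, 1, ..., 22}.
a · b ≡ 18x^2 + 2x + 15 (mod f(x))

Multiply in F_23[x]: a(x)·b(x) = (11x^2 + 20x + 13)·(17x^2 + 7x + 22) = 3x^4 + 3x^3 + 5x^2 + 2x + 10. This has degree ≥ 3, so divide by f(x) over F_23: 3x^4 + 3x^3 + 5x^2 + 2x + 10 = (3x + 2)·(x^3 + 8x^2 + 21x + 9) + (18x^2 + 2x + 15). Hence a·b ≡ 18x^2 + 2x + 15 (mod f). (F_23[x]/(f) is a field with 23^3 = 12167 elements since f is irreducible of degree 3.)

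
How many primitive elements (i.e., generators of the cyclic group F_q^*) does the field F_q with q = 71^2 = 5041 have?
There are φ(5040) = 1152 primitive elements

F_q^* is cyclic of order q - 1 = 5040. A cyclic group of order m has exactly φ(m) generators. Here m = 5040 = 2^4 · 3^2 · 5 · 7, so the number of primitive elements is φ(5040) = 1152.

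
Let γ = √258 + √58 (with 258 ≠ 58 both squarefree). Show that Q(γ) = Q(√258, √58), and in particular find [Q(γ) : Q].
[Q(γ) : Q] = 4 (equivalently, Q(γ) = Q(√258, √58))

Obviously Q(γ) ⊆ Q(√258, √58), and [Q(√258, √58):Q] = 4 (since 258, 58 are distinct squarefree integers > 1 with 14964 not a perfect square). To show equality we compute the minimal polynomial of γ. From γ = √258 + √58: γ^2 = 258 + 2√(14964) + 58 = 316 + 2√(14964), so γ^2 - 316 = 2√(14964); squaring, (γ^2 - 316)^2 = 4·14964, i.e. γ^4 - 632γ^2 + 99856 - 59856 = 0, i.e. γ^4 - 632γ^2 + 40000 = 0. So γ is a root of x^4 - 632x^2 + 40000. This polynomial is irreducible over Q: it has no rational root (each ±√258 ± √58 is irrational), and any factorization into two quadratics over Q would force √(14964) ∈ Q (pairing opposite roots) or √258, √58 ∈ Q (other pairings), all impossible. Hence [Q(γ):Q] = 4 = [Q(√258, √58):Q], so Q(γ) = Q(√258, √58).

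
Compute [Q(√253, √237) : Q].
[Q(√253, √237) : Q] = 4

[Q(√253):Q] = 2 (min poly x^2 - 253, irreducible since 253 is squarefree > 1). For the top step, suppose √237 ∈ Q(√253), say √237 = c + d√253 with c, d ∈ Q. Squaring: 237 = c^2 + 253d^2 + 2cd√253. Since √253 ∉ Q this forces 2cd = 0. If d = 0 then √237 = c ∈ Q, contradicting 237 squarefree > 1. If c = 0 then 237 = 253d^2, so 253·237 = (253d)^2 is a perfect square in Q — but 253·237 = 59961 is not a perfect square (since 253 and 237 are distinct squarefree integers). Contradiction. Hence √237 ∉ Q(√253), so x^2 - 237 stays irreducible over Q(√253) and [Q(√253, √237) : Q(√253)] = 2. By the tower law, [Q(√253, √237) : Q] = 2 · 2 = 4.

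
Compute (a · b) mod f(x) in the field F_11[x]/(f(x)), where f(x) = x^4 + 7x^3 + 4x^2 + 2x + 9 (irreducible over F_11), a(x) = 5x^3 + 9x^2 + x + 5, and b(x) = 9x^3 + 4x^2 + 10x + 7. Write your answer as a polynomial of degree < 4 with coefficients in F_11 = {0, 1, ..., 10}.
a · b ≡ 3x^3 + 8x^2 + 4x + 1 (mod f(x))

Multiply in F_11[x]: a(x)·b(x) = (5x^3 + 9x^2 + x + 5)·(9x^3 + 4x^2 + 10x + 7) = x^6 + 2x^5 + 7x^4 + 9x^3 + 5x^2 + 2x + 2. This has degree ≥ 4, so divide by f(x) over F_11: x^6 + 2x^5 + 7x^4 + 9x^3 + 5x^2 + 2x + 2 = (x^2 + 6x + 5)·(x^4 + 7x^3 + 4x^2 + 2x + 9) + (3x^3 + 8x^2 + 4x + 1). Hence a·b ≡ 3x^3 + 8x^2 + 4x + 1 (mod f). (F_11[x]/(f) is a field with 11^4 = 14641 elements since f is irreducible of degree 4.)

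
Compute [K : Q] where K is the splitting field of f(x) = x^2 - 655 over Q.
[K : Q] = 2

f(x) = x^2 - 655 factors as (x - √655)(x + √655). The splitting field is K = Q(√655). Since 655 is squarefree and > 1, it is not a perfect square, so x^2 - 655 is irreducible over Q and [Q(√655) : Q] = 2. Hence [K : Q] = 2.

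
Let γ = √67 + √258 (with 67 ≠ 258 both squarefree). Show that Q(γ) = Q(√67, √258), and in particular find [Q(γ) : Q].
[Q(γ) : Q] = 4 (equivalently, Q(γ) = Q(√67, √258))

Obviously Q(γ) ⊆ Q(√67, √258), and [Q(√67, √258):Q] = 4 (since 67, 258 are distinct squarefree integers > 1 with 17286 not a perfect square). To show equality we compute the minimal polynomial of γ. From γ = √67 + √258: γ^2 = 67 + 2√(17286) + 258 = 325 + 2√(17286), so γ^2 - 325 = 2√(17286); squaring, (γ^2 - 325)^2 = 4·17286, i.e. γ^4 - 650γ^2 + 105625 - 69144 = 0, i.e. γ^4 - 650γ^2 + 36481 = 0. So γ is a root of x^4 - 650x^2 + 36481. This polynomial is irreducible over Q: it has no rational root (each ±√67 ± √258 is irrational), and any factorization into two quadratics over Q would force √(17286) ∈ Q (pairing opposite roots) or √67, √258 ∈ Q (other pairings), all impossible. Hence [Q(γ):Q] = 4 = [Q(√67, √258):Q], so Q(γ) = Q(√67, √258).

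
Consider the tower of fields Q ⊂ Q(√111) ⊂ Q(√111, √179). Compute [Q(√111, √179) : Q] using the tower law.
[Q(√111, √179) : Q] = 4

[Q(√111):Q] = 2 (min poly x^2 - 111, irreducible since 111 is squarefree > 1). For the top step, suppose √179 ∈ Q(√111), say √179 = c + d√111 with c, d ∈ Q. Squaring: 179 = c^2 + 111d^2 + 2cd√111. Since √111 ∉ Q this forces 2cd = 0. If d = 0 then √179 = c ∈ Q, contradicting 179 squarefree > 1. If c = 0 then 179 = 111d^2, so 111·179 = (111d)^2 is a perfect square in Q — but 111·179 = 19869 is not a perfect square (since 111 and 179 are distinct squarefree integers). Contradiction. Hence √179 ∉ Q(√111), so x^2 - 179 stays irreducible over Q(√111) and [Q(√111, √179) : Q(√111)] = 2. By the tower law, [Q(√111, √179) : Q] = 2 · 2 = 4.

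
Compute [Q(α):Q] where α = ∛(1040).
[Q(α):Q] = 3

The minimal polynomial of α is x^3 - 1040, irreducible over Q since 1040 is not a perfect cube (so x^3 - 1040 has no rational root). Hence [Q(α):Q] = deg(m_α) = 3.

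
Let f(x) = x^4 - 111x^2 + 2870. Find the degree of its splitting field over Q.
[K : Q] = 4

Solving the quadratic in x^2: x^2 = (111 ± √(111^2 - 4·2870))/2 = (111 ± √841)/2 = (111 ± 29)/2, giving x^2 = 41 or x^2 = 70. So f(x) = (x^2 - 41)(x^2 - 70) and the roots of f are ±√41, ±√70. Hence the splitting field is K = Q(√41, √70). Since 41 and 70 are distinct squarefree integers > 1, their product 2870 is not a perfect square, so √70 ∉ Q(√41). By the tower law [K:Q] = [Q(√41,√70):Q(√41)] · [Q(√41):Q] = 2 · 2 = 4.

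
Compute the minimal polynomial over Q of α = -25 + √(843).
m_α(x) = x^2 + 50x - 218

From α + 25 = √(843), squaring gives (α + 25)^2 = 843, i.e. α^2 + 50α + 625 = 843, so α^2 + 50α - 218 = 0. The discriminant of x^2 + 50x - 218 is (50)^2 - 4·(-218) = 2500 + 872 = 3372, and 4·(843) is not a perfect square in Q since 843 is squarefree and ≠ 1. Hence x^2 + 50x - 218 is irreducible over Q and is the minimal polynomial of α.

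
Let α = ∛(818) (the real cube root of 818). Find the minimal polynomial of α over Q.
m_α(x) = x^3 - 818

α satisfies α^3 = 818, so x^3 - 818 annihilates α. By the rational root test, a rational root p/q (in lowest terms) of x^3 - 818 would satisfy p^3 = 818 q^3, forcing q = 1 and p^3 = 818; but 818 is not a perfect cube, contradiction. A monic cubic over Q with no rational root is irreducible (any nontrivial factorization would include a linear factor). Hence x^3 - 818 is the minimal polynomial of α, and in particular [Q(α):Q] = 3.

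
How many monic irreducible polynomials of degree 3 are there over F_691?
There are 109979560 monic irreducible polynomials of degree 3 over F_691

Each element of F_{691^3} that lies in no proper subfield is a root of exactly one monic irreducible of degree 3 over F_691, and each such polynomial has 3 distinct roots in F_{691^3}. By Möbius inversion the count is N_691(3) = (1/3) Σ_{d|3} μ(3/d) · 691^d = (1/3)(μ(3)·691^1 + μ(1)·691^3) = 329938680/3 = 109979560.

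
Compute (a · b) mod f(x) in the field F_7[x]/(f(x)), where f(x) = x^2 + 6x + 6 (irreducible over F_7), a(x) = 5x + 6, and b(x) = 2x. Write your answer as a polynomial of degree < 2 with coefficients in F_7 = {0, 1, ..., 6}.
a · b ≡ x + 3 (mod f(x))

Multiply in F_7[x]: a(x)·b(x) = (5x + 6)·(2x) = 3x^2 + 5x. This has degree ≥ 2, so divide by f(x) over F_7: 3x^2 + 5x = (3)·(x^2 + 6x + 6) + (x + 3). Hence a·b ≡ x + 3 (mod f). (F_7[x]/(f) is a field with 7^2 = 49 elements since f is irreducible of degree 2.)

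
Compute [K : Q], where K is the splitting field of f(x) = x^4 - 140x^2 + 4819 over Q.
[K : Q] = 4

Solving the quadratic in x^2: x^2 = (140 ± √(140^2 - 4·4819))/2 = (140 ± √324)/2 = (140 ± 18)/2, giving x^2 = 79 or x^2 = 61. So f(x) = (x^2 - 79)(x^2 - 61) and the roots of f are ±√79, ±√61. Hence the splitting field is K = Q(√79, √61). Since 79 and 61 are distinct squarefree integers > 1, their product 4819 is not a perfect square, so √61 ∉ Q(√79). By the tower law [K:Q] = [Q(√79,√61):Q(√79)] · [Q(√79):Q] = 2 · 2 = 4.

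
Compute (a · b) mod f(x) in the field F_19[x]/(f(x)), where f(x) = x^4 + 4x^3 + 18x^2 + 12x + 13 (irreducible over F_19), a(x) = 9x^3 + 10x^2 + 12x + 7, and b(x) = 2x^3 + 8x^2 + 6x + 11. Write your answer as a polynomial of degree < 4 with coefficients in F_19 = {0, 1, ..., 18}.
a · b ≡ 12x^3 + 12x^2 + 16x + 7 (mod f(x))

Multiply in F_19[x]: a(x)·b(x) = (9x^3 + 10x^2 + 12x + 7)·(2x^3 + 8x^2 + 6x + 11) = 18x^6 + 16x^5 + 6x^4 + 3x^3 + 10x^2 + 3x + 1. This has degree ≥ 4, so divide by f(x) over F_19: 18x^6 + 16x^5 + 6x^4 + 3x^3 + 10x^2 + 3x + 1 = (18x^2 + x + 1)·(x^4 + 4x^3 + 18x^2 + 12x + 13) + (12x^3 + 12x^2 + 16x + 7). Hence a·b ≡ 12x^3 + 12x^2 + 16x + 7 (mod f). (F_19[x]/(f) is a field with 19^4 = 130321 elements since f is irreducible of degree 4.)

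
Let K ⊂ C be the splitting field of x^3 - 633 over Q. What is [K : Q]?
[K : Q] = 6

The roots of x^3 - 633 are ∛633, ω∛633, ω^2∛633 where ω = e^(2πi/3) is a primitive cube root of unity, so K = Q(∛633, ω). Now [Q(∛633):Q] = 3 (since 633 is not a perfect cube, x^3 - 633 is irreducible) and [Q(ω):Q] = 2. Both 2 and 3 divide [K:Q], and [K:Q] ≤ 3·2 = 6, so [K:Q] = 6. (Equivalently: Q(∛633) ⊂ R but ω ∉ R, so [K : Q(∛633)] = 2.)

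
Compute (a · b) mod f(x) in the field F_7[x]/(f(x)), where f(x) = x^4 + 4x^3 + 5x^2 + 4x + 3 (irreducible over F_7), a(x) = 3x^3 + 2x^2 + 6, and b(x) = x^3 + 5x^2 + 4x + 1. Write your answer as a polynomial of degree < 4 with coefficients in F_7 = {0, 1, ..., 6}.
a · b ≡ 4x^3 + 5x^2 + 5x + 3 (mod f(x))

Multiply in F_7[x]: a(x)·b(x) = (3x^3 + 2x^2 + 6)·(x^3 + 5x^2 + 4x + 1) = 3x^6 + 3x^5 + x^4 + 3x^3 + 4x^2 + 3x + 6. This has degree ≥ 4, so divide by f(x) over F_7: 3x^6 + 3x^5 + x^4 + 3x^3 + 4x^2 + 3x + 6 = (3x^2 + 5x + 1)·(x^4 + 4x^3 + 5x^2 + 4x + 3) + (4x^3 + 5x^2 + 5x + 3). Hence a·b ≡ 4x^3 + 5x^2 + 5x + 3 (mod f). (F_7[x]/(f) is a field with 7^4 = 2401 elements since f is irreducible of degree 4.)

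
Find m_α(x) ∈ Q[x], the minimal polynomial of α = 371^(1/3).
m_α(x) = x^3 - 371

α satisfies α^3 = 371, so x^3 - 371 annihilates α. By the rational root test, a rational root p/q (in lowest terms) of x^3 - 371 would satisfy p^3 = 371 q^3, forcing q = 1 and p^3 = 371; but 371 is not a perfect cube, contradiction. A monic cubic over Q with no rational root is irreducible (any nontrivial factorization would include a linear factor). Hence x^3 - 371 is the minimal polynomial of α, and in particular [Q(α):Q] = 3.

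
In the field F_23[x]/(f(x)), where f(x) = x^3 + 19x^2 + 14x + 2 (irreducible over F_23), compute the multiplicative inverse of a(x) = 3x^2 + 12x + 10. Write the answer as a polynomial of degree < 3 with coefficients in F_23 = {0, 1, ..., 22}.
a(x)^(-1) ≡ 10x^2 + 9 (mod f(x))

Since f is irreducible over F_23, F_23[x]/(f) is a field and a(x) ≠ 0 has an inverse. Apply the extended Euclidean algorithm to f(x) and a(x) in F_23[x]: f(x) = (8x + 5)·a(x) + (12x + 21);  a(x) = (6x + 2)·(12x + 21) + (14). The last nonzero remainder is the constant 14 = gcd(f, a) in F_23. Back-substituting through the division chain expresses 14 = s(x)·a(x) + t(x)·f(x) with s(x) ≡ 2x^2 + 11 (mod f), so (2x^2 + 11)·a(x) ≡ 14 (mod f). Multiplying by 14^(-1) ≡ 5 in F_23 gives a(x)^(-1) ≡ 5·(2x^2 + 11) ≡ 10x^2 + 9 (mod f). Check: (3x^2 + 12x + 10)·(10x^2 + 9) = 7x^4 + 5x^3 + 12x^2 + 16x + 21 ≡ 1 (mod x^3 + 19x^2 + 14x + 2).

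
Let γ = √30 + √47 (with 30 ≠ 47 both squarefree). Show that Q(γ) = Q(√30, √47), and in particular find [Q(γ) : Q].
[Q(γ) : Q] = 4 (equivalently, Q(γ) = Q(√30, √47))

Obviously Q(γ) ⊆ Q(√30, √47), and [Q(√30, √47):Q] = 4 (since 30, 47 are distinct squarefree integers > 1 with 1410 not a perfect square). To show equality we compute the minimal polynomial of γ. From γ = √30 + √47: γ^2 = 30 + 2√(1410) + 47 = 77 + 2√(1410), so γ^2 - 77 = 2√(1410); squaring, (γ^2 - 77)^2 = 4·1410, i.e. γ^4 - 154γ^2 + 5929 - 5640 = 0, i.e. γ^4 - 154γ^2 + 289 = 0. So γ is a root of x^4 - 154x^2 + 289. This polynomial is irreducible over Q: it has no rational root (each ±√30 ± √47 is irrational), and any factorization into two quadratics over Q would force √(1410) ∈ Q (pairing opposite roots) or √30, √47 ∈ Q (other pairings), all impossible. Hence [Q(γ):Q] = 4 = [Q(√30, √47):Q], so Q(γ) = Q(√30, √47).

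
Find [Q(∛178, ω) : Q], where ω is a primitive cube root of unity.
[Q(∛178, ω) : Q] = 6

[Q(∛178):Q] = 3 (min poly x^3 - 178, irreducible since 178 is not a perfect cube). [Q(ω):Q] = 2 (min poly x^2 + x + 1). Since Q(∛178) ⊂ R and ω ∉ R, we have ω ∉ Q(∛178), so x^2 + x + 1 remains irreducible over Q(∛178) and [Q(∛178, ω) : Q(∛178)] = 2. By the tower law, [Q(∛178, ω) : Q] = 3 · 2 = 6. (In fact Q(∛178, ω) is the splitting field of x^3 - 178 over Q.)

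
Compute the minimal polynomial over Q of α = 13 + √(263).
m_α(x) = x^2 - 26x - 94

From α - 13 = √(263), squaring gives (α - 13)^2 = 263, i.e. α^2 - 26α + 169 = 263, so α^2 - 26α - 94 = 0. The discriminant of x^2 - 26x - 94 is (-26)^2 - 4·(-94) = 676 + 376 = 1052, and 4·(263) is not a perfect square in Q since 263 is squarefree and ≠ 1. Hence x^2 - 26x - 94 is irreducible over Q and is the minimal polynomial of α.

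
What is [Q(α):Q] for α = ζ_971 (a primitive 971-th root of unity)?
[Q(α):Q] = 970

The minimal polynomial of ζ_971 over Q is the 971-th cyclotomic polynomial Φ_971(x), which is irreducible over Q and has degree φ(971) = 970. Hence [Q(α):Q] = φ(971) = 970.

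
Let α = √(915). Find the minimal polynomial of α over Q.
m_α(x) = x^2 - 915

α satisfies α^2 - 915 = 0, so x^2 - 915 annihilates α. Since d = 915 is squarefree and ≠ 1, it is not a perfect square in Q, so x^2 - 915 has no rational root and is therefore irreducible over Q (a degree-2 polynomial over a field is irreducible iff it has no root). Hence m_α(x) = x^2 - 915.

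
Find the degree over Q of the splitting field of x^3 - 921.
[K : Q] = 6

The roots of x^3 - 921 are ∛921, ω∛921, ω^2∛921 where ω = e^(2πi/3) is a primitive cube root of unity, so K = Q(∛921, ω). Now [Q(∛921):Q] = 3 (since 921 is not a perfect cube, x^3 - 921 is irreducible) and [Q(ω):Q] = 2. Both 2 and 3 divide [K:Q], and [K:Q] ≤ 3·2 = 6, so [K:Q] = 6. (Equivalently: Q(∛921) ⊂ R but ω ∉ R, so [K : Q(∛921)] = 2.)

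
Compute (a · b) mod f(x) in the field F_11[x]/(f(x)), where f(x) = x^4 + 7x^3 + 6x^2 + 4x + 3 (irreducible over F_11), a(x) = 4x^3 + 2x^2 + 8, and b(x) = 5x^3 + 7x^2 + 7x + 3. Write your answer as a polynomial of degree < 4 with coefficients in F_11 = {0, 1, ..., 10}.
a · b ≡ 7x^3 + 4x^2 + 7x + 8 (mod f(x))

Multiply in F_11[x]: a(x)·b(x) = (4x^3 + 2x^2 + 8)·(5x^3 + 7x^2 + 7x + 3) = 9x^6 + 5x^5 + 9x^4 + 7x^2 + x + 2. This has degree ≥ 4, so divide by f(x) over F_11: 9x^6 + 5x^5 + 9x^4 + 7x^2 + x + 2 = (9x^2 + 8x + 9)·(x^4 + 7x^3 + 6x^2 + 4x + 3) + (7x^3 + 4x^2 + 7x + 8). Hence a·b ≡ 7x^3 + 4x^2 + 7x + 8 (mod f). (F_11[x]/(f) is a field with 11^4 = 14641 elements since f is irreducible of degree 4.)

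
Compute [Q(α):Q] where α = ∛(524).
[Q(α):Q] = 3

The minimal polynomial of α is x^3 - 524, irreducible over Q since 524 is not a perfect cube (so x^3 - 524 has no rational root). Hence [Q(α):Q] = deg(m_α) = 3.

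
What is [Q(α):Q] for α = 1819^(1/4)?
[Q(α):Q] = 4

α is a root of x^4 - 1819. By Eisenstein's criterion at the prime p = 17 (which divides the constant term 1819 but p^2 = 289 does not, since 1819 is squarefree), x^4 - 1819 is irreducible over Q. Hence [Q(α):Q] = 4.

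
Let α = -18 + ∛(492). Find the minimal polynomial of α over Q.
m_α(x) = x^3 + 54x^2 + 972x + 5340

Set β = α + 18 = ∛(492), so β^3 = 492. Then (α + 18)^3 - 492 = 0, i.e. α is a root of g(x) = (x + 18)^3 - 492 = x^3 + 54x^2 + 972x + 5340. Since g(x) = h(x + 18) where h(x) = x^3 - 492, and h is irreducible over Q (because 492 is not a perfect cube, so h has no rational root, and a monic cubic with no rational root is irreducible), g is also irreducible (irreducibility is preserved under the substitution x → x + 18). Hence m_α(x) = x^3 + 54x^2 + 972x + 5340.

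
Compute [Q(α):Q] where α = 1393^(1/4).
[Q(α):Q] = 4

α is a root of x^4 - 1393. By Eisenstein's criterion at the prime p = 7 (which divides the constant term 1393 but p^2 = 49 does not, since 1393 is squarefree), x^4 - 1393 is irreducible over Q. Hence [Q(α):Q] = 4.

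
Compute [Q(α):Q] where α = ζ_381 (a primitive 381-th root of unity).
[Q(α):Q] = 252

The minimal polynomial of ζ_381 over Q is the 381-th cyclotomic polynomial Φ_381(x), which is irreducible over Q and has degree φ(381) = 252. Hence [Q(α):Q] = φ(381) = 252.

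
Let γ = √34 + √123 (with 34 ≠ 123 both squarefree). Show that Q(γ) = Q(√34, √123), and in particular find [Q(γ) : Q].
[Q(γ) : Q] = 4 (equivalently, Q(γ) = Q(√34, √123))

Obviously Q(γ) ⊆ Q(√34, √123), and [Q(√34, √123):Q] = 4 (since 34, 123 are distinct squarefree integers > 1 with 4182 not a perfect square). To show equality we compute the minimal polynomial of γ. From γ = √34 + √123: γ^2 = 34 + 2√(4182) + 123 = 157 + 2√(4182), so γ^2 - 157 = 2√(4182); squaring, (γ^2 - 157)^2 = 4·4182, i.e. γ^4 - 314γ^2 + 24649 - 16728 = 0, i.e. γ^4 - 314γ^2 + 7921 = 0. So γ is a root of x^4 - 314x^2 + 7921. This polynomial is irreducible over Q: it has no rational root (each ±√34 ± √123 is irrational), and any factorization into two quadratics over Q would force √(4182) ∈ Q (pairing opposite roots) or √34, √123 ∈ Q (other pairings), all impossible. Hence [Q(γ):Q] = 4 = [Q(√34, √123):Q], so Q(γ) = Q(√34, √123).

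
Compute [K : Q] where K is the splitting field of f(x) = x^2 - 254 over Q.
[K : Q] = 2

f(x) = x^2 - 254 factors as (x - √254)(x + √254). The splitting field is K = Q(√254). Since 254 is squarefree and > 1, it is not a perfect square, so x^2 - 254 is irreducible over Q and [Q(√254) : Q] = 2. Hence [K : Q] = 2.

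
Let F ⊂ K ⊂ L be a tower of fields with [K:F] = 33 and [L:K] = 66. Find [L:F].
[L:F] = 2178

The tower law says that for any tower of field extensions F ⊂ K ⊂ L with finite degrees, [L:F] = [L:K] · [K:F]. Here this gives [L:F] = 66 · 33 = 2178.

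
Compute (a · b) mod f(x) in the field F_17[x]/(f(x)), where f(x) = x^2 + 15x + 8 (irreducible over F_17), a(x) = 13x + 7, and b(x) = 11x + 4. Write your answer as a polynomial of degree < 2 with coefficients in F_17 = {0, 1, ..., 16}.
a · b ≡ 7x + 6 (mod f(x))

Multiply in F_17[x]: a(x)·b(x) = (13x + 7)·(11x + 4) = 7x^2 + 10x + 11. This has degree ≥ 2, so divide by f(x) over F_17: 7x^2 + 10x + 11 = (7)·(x^2 + 15x + 8) + (7x + 6). Hence a·b ≡ 7x + 6 (mod f). (F_17[x]/(f) is a field with 17^2 = 289 elements since f is irreducible of degree 2.)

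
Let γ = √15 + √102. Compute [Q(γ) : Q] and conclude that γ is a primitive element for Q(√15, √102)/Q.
[Q(γ) : Q] = 4 (equivalently, Q(γ) = Q(√15, √102))

Obviously Q(γ) ⊆ Q(√15, √102), and [Q(√15, √102):Q] = 4 (since 15, 102 are distinct squarefree integers > 1 with 1530 not a perfect square). To show equality we compute the minimal polynomial of γ. From γ = √15 + √102: γ^2 = 15 + 2√(1530) + 102 = 117 + 2√(1530), so γ^2 - 117 = 2√(1530); squaring, (γ^2 - 117)^2 = 4·1530, i.e. γ^4 - 234γ^2 + 13689 - 6120 = 0, i.e. γ^4 - 234γ^2 + 7569 = 0. So γ is a root of x^4 - 234x^2 + 7569. This polynomial is irreducible over Q: it has no rational root (each ±√15 ± √102 is irrational), and any factorization into two quadratics over Q would force √(1530) ∈ Q (pairing opposite roots) or √15, √102 ∈ Q (other pairings), all impossible. Hence [Q(γ):Q] = 4 = [Q(√15, √102):Q], so Q(γ) = Q(√15, √102).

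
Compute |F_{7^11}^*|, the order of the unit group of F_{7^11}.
|F_{7^11}^*| = 1977326742

F_{7^11} has 7^11 = 1977326743 elements; its multiplicative group consists of all nonzero elements, so |F_{7^11}^*| = 1977326743 - 1 = 1977326742. (It is cyclic since any finite subgroup of the multiplicative group of a field is cyclic.)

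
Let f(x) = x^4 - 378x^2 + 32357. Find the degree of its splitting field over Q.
[K : Q] = 4

Solving the quadratic in x^2: x^2 = (378 ± √(378^2 - 4·32357))/2 = (378 ± √13456)/2 = (378 ± 116)/2, giving x^2 = 247 or x^2 = 131. So f(x) = (x^2 - 247)(x^2 - 131) and the roots of f are ±√247, ±√131. Hence the splitting field is K = Q(√247, √131). Since 247 and 131 are distinct squarefree integers > 1, their product 32357 is not a perfect square, so √131 ∉ Q(√247). By the tower law [K:Q] = [Q(√247,√131):Q(√247)] · [Q(√247):Q] = 2 · 2 = 4.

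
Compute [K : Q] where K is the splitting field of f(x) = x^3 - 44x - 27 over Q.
[K : Q] = 6

By the rational root test, any rational root of the monic integer polynomial f(x) = x^3 - 44x - 27 must be an integer dividing the constant term -27, i.e. one of ±{1, 3, 9, 27}. Evaluating: f(1) = -70, f(-1) = 16, f(3) = -132, f(-3) = 78, f(9) = 306, f(-9) = -360, f(27) = 18468, f(-27) = -18522; none is 0, so f has no rational root and is therefore irreducible over Q (a cubic with no linear factor over a field is irreducible). For an irreducible cubic, the Galois group is A_3 or S_3 according as the discriminant disc(f) = -4a^3 - 27b^2 = -4·(-44)^3 - 27·(-27)^2 = 321053 is or is not a square in Q. Here disc(f) = 321053 is not a perfect square in Q, so the Galois group of f over Q is not contained in A_3 and must be all of S_3. The splitting field has degree |S_3| = 6 over Q, so [K : Q] = 6.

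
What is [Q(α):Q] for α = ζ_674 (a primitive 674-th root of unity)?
[Q(α):Q] = 336

The minimal polynomial of ζ_674 over Q is the 674-th cyclotomic polynomial Φ_674(x), which is irreducible over Q and has degree φ(674) = 336. Hence [Q(α):Q] = φ(674) = 336.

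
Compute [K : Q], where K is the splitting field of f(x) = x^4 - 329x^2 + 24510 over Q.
[K : Q] = 4

Solving the quadratic in x^2: x^2 = (329 ± √(329^2 - 4·24510))/2 = (329 ± √10201)/2 = (329 ± 101)/2, giving x^2 = 114 or x^2 = 215. So f(x) = (x^2 - 114)(x^2 - 215) and the roots of f are ±√114, ±√215. Hence the splitting field is K = Q(√114, √215). Since 114 and 215 are distinct squarefree integers > 1, their product 24510 is not a perfect square, so √215 ∉ Q(√114). By the tower law [K:Q] = [Q(√114,√215):Q(√114)] · [Q(√114):Q] = 2 · 2 = 4.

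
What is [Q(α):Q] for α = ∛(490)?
[Q(α):Q] = 3

The minimal polynomial of α is x^3 - 490, irreducible over Q since 490 is not a perfect cube (so x^3 - 490 has no rational root). Hence [Q(α):Q] = deg(m_α) = 3.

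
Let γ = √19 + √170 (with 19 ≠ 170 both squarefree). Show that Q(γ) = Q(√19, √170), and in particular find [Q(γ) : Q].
[Q(γ) : Q] = 4 (equivalently, Q(γ) = Q(√19, √170))

Obviously Q(γ) ⊆ Q(√19, √170), and [Q(√19, √170):Q] = 4 (since 19, 170 are distinct squarefree integers > 1 with 3230 not a perfect square). To show equality we compute the minimal polynomial of γ. From γ = √19 + √170: γ^2 = 19 + 2√(3230) + 170 = 189 + 2√(3230), so γ^2 - 189 = 2√(3230); squaring, (γ^2 - 189)^2 = 4·3230, i.e. γ^4 - 378γ^2 + 35721 - 12920 = 0, i.e. γ^4 - 378γ^2 + 22801 = 0. So γ is a root of x^4 - 378x^2 + 22801. This polynomial is irreducible over Q: it has no rational root (each ±√19 ± √170 is irrational), and any factorization into two quadratics over Q would force √(3230) ∈ Q (pairing opposite roots) or √19, √170 ∈ Q (other pairings), all impossible. Hence [Q(γ):Q] = 4 = [Q(√19, √170):Q], so Q(γ) = Q(√19, √170).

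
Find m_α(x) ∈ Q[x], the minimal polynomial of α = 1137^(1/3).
m_α(x) = x^3 - 1137

α satisfies α^3 = 1137, so x^3 - 1137 annihilates α. By the rational root test, a rational root p/q (in lowest terms) of x^3 - 1137 would satisfy p^3 = 1137 q^3, forcing q = 1 and p^3 = 1137; but 1137 is not a perfect cube, contradiction. A monic cubic over Q with no rational root is irreducible (any nontrivial factorization would include a linear factor). Hence x^3 - 1137 is the minimal polynomial of α, and in particular [Q(α):Q] = 3.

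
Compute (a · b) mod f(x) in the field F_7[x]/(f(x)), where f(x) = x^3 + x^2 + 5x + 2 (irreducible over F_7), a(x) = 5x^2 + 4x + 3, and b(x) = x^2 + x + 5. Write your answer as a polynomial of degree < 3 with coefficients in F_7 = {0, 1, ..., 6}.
a · b ≡ 3x^2 (mod f(x))

Multiply in F_7[x]: a(x)·b(x) = (5x^2 + 4x + 3)·(x^2 + x + 5) = 5x^4 + 2x^3 + 4x^2 + 2x + 1. This has degree ≥ 3, so divide by f(x) over F_7: 5x^4 + 2x^3 + 4x^2 + 2x + 1 = (5x + 4)·(x^3 + x^2 + 5x + 2) + (3x^2). Hence a·b ≡ 3x^2 (mod f). (F_7[x]/(f) is a field with 7^3 = 343 elements since f is irreducible of degree 3.)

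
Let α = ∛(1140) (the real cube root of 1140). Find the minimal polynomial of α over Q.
m_α(x) = x^3 - 1140

α satisfies α^3 = 1140, so x^3 - 1140 annihilates α. By the rational root test, a rational root p/q (in lowest terms) of x^3 - 1140 would satisfy p^3 = 1140 q^3, forcing q = 1 and p^3 = 1140; but 1140 is not a perfect cube, contradiction. A monic cubic over Q with no rational root is irreducible (any nontrivial factorization would include a linear factor). Hence x^3 - 1140 is the minimal polynomial of α, and in particular [Q(α):Q] = 3.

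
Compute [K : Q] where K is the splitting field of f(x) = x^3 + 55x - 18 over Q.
[K : Q] = 6

By the rational root test, any rational root of the monic integer polynomial f(x) = x^3 + 55x - 18 must be an integer dividing the constant term -18, i.e. one of ±{1, 2, 3, 6, 9, 18}. Evaluating: f(1) = 38, f(-1) = -74, f(2) = 100, f(-2) = -136, f(3) = 174, f(-3) = -210, f(6) = 528, f(-6) = -564, f(9) = 1206, f(-9) = -1242, f(18) = 6804, f(-18) = -6840; none is 0, so f has no rational root and is therefore irreducible over Q (a cubic with no linear factor over a field is irreducible). For an irreducible cubic, the Galois group is A_3 or S_3 according as the discriminant disc(f) = -4a^3 - 27b^2 = -4·(55)^3 - 27·(-18)^2 = -674248 is or is not a square in Q. Here disc(f) = -674248 is not a perfect square in Q, so the Galois group of f over Q is not contained in A_3 and must be all of S_3. The splitting field has degree |S_3| = 6 over Q, so [K : Q] = 6.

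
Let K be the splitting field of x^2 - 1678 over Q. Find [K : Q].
[K : Q] = 2

f(x) = x^2 - 1678 factors as (x - √1678)(x + √1678). The splitting field is K = Q(√1678). Since 1678 is squarefree and > 1, it is not a perfect square, so x^2 - 1678 is irreducible over Q and [Q(√1678) : Q] = 2. Hence [K : Q] = 2.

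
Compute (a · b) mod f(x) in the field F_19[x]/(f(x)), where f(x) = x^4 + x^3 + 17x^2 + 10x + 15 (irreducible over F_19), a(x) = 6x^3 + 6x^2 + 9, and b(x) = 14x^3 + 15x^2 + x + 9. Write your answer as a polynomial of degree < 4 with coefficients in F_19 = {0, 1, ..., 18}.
a · b ≡ 17x^3 + 11x^2 + 16x + 17 (mod f(x))

Multiply in F_19[x]: a(x)·b(x) = (6x^3 + 6x^2 + 9)·(14x^3 + 15x^2 + x + 9) = 8x^6 + 3x^5 + x^4 + 15x^3 + 18x^2 + 9x + 5. This has degree ≥ 4, so divide by f(x) over F_19: 8x^6 + 3x^5 + x^4 + 15x^3 + 18x^2 + 9x + 5 = (8x^2 + 14x + 3)·(x^4 + x^3 + 17x^2 + 10x + 15) + (17x^3 + 11x^2 + 16x + 17). Hence a·b ≡ 17x^3 + 11x^2 + 16x + 17 (mod f). (F_19[x]/(f) is a field with 19^4 = 130321 elements since f is irreducible of degree 4.)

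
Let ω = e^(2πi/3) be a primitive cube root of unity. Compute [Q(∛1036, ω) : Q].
[Q(∛1036, ω) : Q] = 6

[Q(∛1036):Q] = 3 (min poly x^3 - 1036, irreducible since 1036 is not a perfect cube). [Q(ω):Q] = 2 (min poly x^2 + x + 1). Since Q(∛1036) ⊂ R and ω ∉ R, we have ω ∉ Q(∛1036), so x^2 + x + 1 remains irreducible over Q(∛1036) and [Q(∛1036, ω) : Q(∛1036)] = 2. By the tower law, [Q(∛1036, ω) : Q] = 3 · 2 = 6. (In fact Q(∛1036, ω) is the splitting field of x^3 - 1036 over Q.)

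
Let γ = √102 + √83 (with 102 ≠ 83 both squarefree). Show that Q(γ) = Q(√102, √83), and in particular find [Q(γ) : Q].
[Q(γ) : Q] = 4 (equivalently, Q(γ) = Q(√102, √83))

Obviously Q(γ) ⊆ Q(√102, √83), and [Q(√102, √83):Q] = 4 (since 102, 83 are distinct squarefree integers > 1 with 8466 not a perfect square). To show equality we compute the minimal polynomial of γ. From γ = √102 + √83: γ^2 = 102 + 2√(8466) + 83 = 185 + 2√(8466), so γ^2 - 185 = 2√(8466); squaring, (γ^2 - 185)^2 = 4·8466, i.e. γ^4 - 370γ^2 + 34225 - 33864 = 0, i.e. γ^4 - 370γ^2 + 361 = 0. So γ is a root of x^4 - 370x^2 + 361. This polynomial is irreducible over Q: it has no rational root (each ±√102 ± √83 is irrational), and any factorization into two quadratics over Q would force √(8466) ∈ Q (pairing opposite roots) or √102, √83 ∈ Q (other pairings), all impossible. Hence [Q(γ):Q] = 4 = [Q(√102, √83):Q], so Q(γ) = Q(√102, √83).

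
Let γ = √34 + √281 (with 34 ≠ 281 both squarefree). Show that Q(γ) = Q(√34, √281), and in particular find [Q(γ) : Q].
[Q(γ) : Q] = 4 (equivalently, Q(γ) = Q(√34, √281))

Obviously Q(γ) ⊆ Q(√34, √281), and [Q(√34, √281):Q] = 4 (since 34, 281 are distinct squarefree integers > 1 with 9554 not a perfect square). To show equality we compute the minimal polynomial of γ. From γ = √34 + √281: γ^2 = 34 + 2√(9554) + 281 = 315 + 2√(9554), so γ^2 - 315 = 2√(9554); squaring, (γ^2 - 315)^2 = 4·9554, i.e. γ^4 - 630γ^2 + 99225 - 38216 = 0, i.e. γ^4 - 630γ^2 + 61009 = 0. So γ is a root of x^4 - 630x^2 + 61009. This polynomial is irreducible over Q: it has no rational root (each ±√34 ± √281 is irrational), and any factorization into two quadratics over Q would force √(9554) ∈ Q (pairing opposite roots) or √34, √281 ∈ Q (other pairings), all impossible. Hence [Q(γ):Q] = 4 = [Q(√34, √281):Q], so Q(γ) = Q(√34, √281).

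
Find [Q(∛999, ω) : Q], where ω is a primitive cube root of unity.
[Q(∛999, ω) : Q] = 6

[Q(∛999):Q] = 3 (min poly x^3 - 999, irreducible since 999 is not a perfect cube). [Q(ω):Q] = 2 (min poly x^2 + x + 1). Since Q(∛999) ⊂ R and ω ∉ R, we have ω ∉ Q(∛999), so x^2 + x + 1 remains irreducible over Q(∛999) and [Q(∛999, ω) : Q(∛999)] = 2. By the tower law, [Q(∛999, ω) : Q] = 3 · 2 = 6. (In fact Q(∛999, ω) is the splitting field of x^3 - 999 over Q.)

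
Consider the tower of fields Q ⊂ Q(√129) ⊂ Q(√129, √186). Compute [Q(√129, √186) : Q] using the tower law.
[Q(√129, √186) : Q] = 4

[Q(√129):Q] = 2 (min poly x^2 - 129, irreducible since 129 is squarefree > 1). For the top step, suppose √186 ∈ Q(√129), say √186 = c + d√129 with c, d ∈ Q. Squaring: 186 = c^2 + 129d^2 + 2cd√129. Since √129 ∉ Q this forces 2cd = 0. If d = 0 then √186 = c ∈ Q, contradicting 186 squarefree > 1. If c = 0 then 186 = 129d^2, so 129·186 = (129d)^2 is a perfect square in Q — but 129·186 = 23994 is not a perfect square (since 129 and 186 are distinct squarefree integers). Contradiction. Hence √186 ∉ Q(√129), so x^2 - 186 stays irreducible over Q(√129) and [Q(√129, √186) : Q(√129)] = 2. By the tower law, [Q(√129, √186) : Q] = 2 · 2 = 4.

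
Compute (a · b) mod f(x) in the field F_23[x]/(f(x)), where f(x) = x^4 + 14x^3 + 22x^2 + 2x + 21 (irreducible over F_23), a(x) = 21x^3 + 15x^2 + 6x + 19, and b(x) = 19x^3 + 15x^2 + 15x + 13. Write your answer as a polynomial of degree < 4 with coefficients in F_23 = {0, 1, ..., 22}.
a · b ≡ 10x^3 + 18x^2 + 17x + 5 (mod f(x))

Multiply in F_23[x]: a(x)·b(x) = (21x^3 + 15x^2 + 6x + 19)·(19x^3 + 15x^2 + 15x + 13) = 8x^6 + 2x^5 + 10x^4 + 6x^3 + 18x^2 + 18x + 17. This has degree ≥ 4, so divide by f(x) over F_23: 8x^6 + 2x^5 + 10x^4 + 6x^3 + 18x^2 + 18x + 17 = (8x^2 + 5x + 17)·(x^4 + 14x^3 + 22x^2 + 2x + 21) + (10x^3 + 18x^2 + 17x + 5). Hence a·b ≡ 10x^3 + 18x^2 + 17x + 5 (mod f). (F_23[x]/(f) is a field with 23^4 = 279841 elements since f is irreducible of degree 4.)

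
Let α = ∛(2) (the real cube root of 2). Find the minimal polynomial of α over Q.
m_α(x) = x^3 - 2

α satisfies α^3 = 2, so x^3 - 2 annihilates α. By the rational root test, a rational root p/q (in lowest terms) of x^3 - 2 would satisfy p^3 = 2 q^3, forcing q = 1 and p^3 = 2; but 2 is not a perfect cube, contradiction. A monic cubic over Q with no rational root is irreducible (any nontrivial factorization would include a linear factor). Hence x^3 - 2 is the minimal polynomial of α, and in particular [Q(α):Q] = 3.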